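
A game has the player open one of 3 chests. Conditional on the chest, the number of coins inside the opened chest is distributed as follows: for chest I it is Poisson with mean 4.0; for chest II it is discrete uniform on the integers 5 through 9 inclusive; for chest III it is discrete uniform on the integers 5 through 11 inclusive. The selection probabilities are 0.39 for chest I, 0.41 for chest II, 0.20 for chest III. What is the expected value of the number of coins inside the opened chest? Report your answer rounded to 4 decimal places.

Component means — I: 4; II: 7; III: 8.
E[X] = 0.39·4 + 0.41·7 + 0.2·8 = 6.03.

6.0300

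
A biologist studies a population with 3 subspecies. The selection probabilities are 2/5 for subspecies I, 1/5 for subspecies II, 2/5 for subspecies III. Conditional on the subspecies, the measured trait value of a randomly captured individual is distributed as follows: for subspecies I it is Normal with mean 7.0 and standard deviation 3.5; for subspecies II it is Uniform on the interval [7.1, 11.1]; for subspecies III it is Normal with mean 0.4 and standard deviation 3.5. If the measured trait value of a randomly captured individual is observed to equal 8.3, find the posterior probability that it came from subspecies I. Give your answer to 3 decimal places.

0.443

Likelihoods f(8.3 | ·): I: 0.106386; II: 0.25; III: 0.00892367.
Posterior ∝ prior × likelihood. Numerator for I: 0.4·0.106386 = 0.0425544.
Normalizing constant: 0.4·0.106386 + 0.2·0.25 + 0.4·0.00892367 = 0.0961239.
P(I | observation) = 0.0425544 / 0.0961239 = 0.442704.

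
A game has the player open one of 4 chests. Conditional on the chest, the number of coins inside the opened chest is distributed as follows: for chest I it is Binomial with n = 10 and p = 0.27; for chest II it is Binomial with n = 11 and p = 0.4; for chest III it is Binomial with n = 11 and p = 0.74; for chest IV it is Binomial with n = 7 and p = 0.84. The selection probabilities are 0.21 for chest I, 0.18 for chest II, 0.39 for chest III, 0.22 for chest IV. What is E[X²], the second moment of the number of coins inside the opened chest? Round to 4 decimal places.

For each component E[X²] = Var + (mean)², giving I: 9.261; II: 22; III: 68.376; IV: 35.5152.
Overall E[X²] = 0.21·9.261 + 0.18·22 + 0.39·68.376 + 0.22·35.5152 = 40.3848.

40.3848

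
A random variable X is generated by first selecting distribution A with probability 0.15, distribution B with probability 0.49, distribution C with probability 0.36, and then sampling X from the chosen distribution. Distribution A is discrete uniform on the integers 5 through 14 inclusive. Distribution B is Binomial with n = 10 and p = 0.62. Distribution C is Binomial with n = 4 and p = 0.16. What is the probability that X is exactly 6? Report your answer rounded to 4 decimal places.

Conditional on each component, P(X = 6): A: 0.1; B: 0.248716; C: 0.
By total probability, P(X = 6) = 0.15·0.1 + 0.49·0.248716 + 0.36·0 = 0.136871.

0.1369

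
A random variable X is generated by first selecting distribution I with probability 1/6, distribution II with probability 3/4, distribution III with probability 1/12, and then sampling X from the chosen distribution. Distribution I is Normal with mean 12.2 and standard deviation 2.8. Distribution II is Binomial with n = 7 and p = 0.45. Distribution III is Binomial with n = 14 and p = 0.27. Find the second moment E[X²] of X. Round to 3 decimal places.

36.275

For each component E[X²] = Var + (mean)², giving I: 156.68; II: 11.655; III: 17.0478.
Overall E[X²] = 0.166667·156.68 + 0.75·11.655 + 0.0833333·17.0478 = 36.2752.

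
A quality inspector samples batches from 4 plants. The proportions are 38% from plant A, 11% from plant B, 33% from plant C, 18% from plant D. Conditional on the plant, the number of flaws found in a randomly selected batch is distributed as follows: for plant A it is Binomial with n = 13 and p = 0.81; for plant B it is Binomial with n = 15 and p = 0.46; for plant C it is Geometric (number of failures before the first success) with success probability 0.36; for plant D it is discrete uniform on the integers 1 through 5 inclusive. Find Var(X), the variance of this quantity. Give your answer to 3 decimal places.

Per component, A: μ=10.53, E[X²]=112.882; B: μ=6.9, E[X²]=51.336; C: μ=1.77778, E[X²]=8.09877; D: μ=3, E[X²]=11.
E[X] = 0.38·10.53 + 0.11·6.9 + 0.33·1.77778 + 0.18·3 = 5.88707.
E[X²] = 0.38·112.882 + 0.11·51.336 + 0.33·8.09877 + 0.18·11 = 53.1946.
Var(X) = E[X²] − (E[X])² = 53.1946 − 34.6576 = 18.537.

18.537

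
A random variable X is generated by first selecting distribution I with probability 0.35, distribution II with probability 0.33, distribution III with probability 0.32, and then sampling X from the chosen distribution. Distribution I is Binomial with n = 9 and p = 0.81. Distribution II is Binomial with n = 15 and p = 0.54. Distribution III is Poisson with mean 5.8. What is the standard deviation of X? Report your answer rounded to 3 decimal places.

Per component, I: μ=7.29, E[X²]=54.5292; II: μ=8.1, E[X²]=69.336; III: μ=5.8, E[X²]=39.44.
E[X] = 0.35·7.29 + 0.33·8.1 + 0.32·5.8 = 7.0805.
E[X²] = 0.35·54.5292 + 0.33·69.336 + 0.32·39.44 = 54.5869.
Var(X) = E[X²] − (E[X])² = 54.5869 − 50.1335 = 4.45342.
SD(X) = √4.45342 = 2.11031.

2.110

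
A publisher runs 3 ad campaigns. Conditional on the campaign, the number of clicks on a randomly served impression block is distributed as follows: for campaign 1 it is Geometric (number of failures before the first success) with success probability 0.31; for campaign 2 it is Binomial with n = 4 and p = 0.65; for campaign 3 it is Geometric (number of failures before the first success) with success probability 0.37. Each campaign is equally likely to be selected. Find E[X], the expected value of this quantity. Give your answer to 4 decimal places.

2.1762

Component means — 1: 2.22581; 2: 2.6; 3: 1.7027.
E[X] = 0.333333·2.22581 + 0.333333·2.6 + 0.333333·1.7027 = 2.17617.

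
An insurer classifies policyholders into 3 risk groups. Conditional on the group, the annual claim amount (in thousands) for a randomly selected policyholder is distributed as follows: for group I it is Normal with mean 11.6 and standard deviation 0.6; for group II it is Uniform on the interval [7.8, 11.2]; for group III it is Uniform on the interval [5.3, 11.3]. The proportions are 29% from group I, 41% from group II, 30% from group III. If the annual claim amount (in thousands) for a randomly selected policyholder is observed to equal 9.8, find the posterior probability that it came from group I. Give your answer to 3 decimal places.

Likelihoods f(9.8 | ·): I: 0.00738641; II: 0.294118; III: 0.166667.
Posterior ∝ prior × likelihood. Numerator for I: 0.29·0.00738641 = 0.00214206.
Normalizing constant: 0.29·0.00738641 + 0.41·0.294118 + 0.3·0.166667 = 0.17273.
P(I | observation) = 0.00214206 / 0.17273 = 0.0124012.

0.012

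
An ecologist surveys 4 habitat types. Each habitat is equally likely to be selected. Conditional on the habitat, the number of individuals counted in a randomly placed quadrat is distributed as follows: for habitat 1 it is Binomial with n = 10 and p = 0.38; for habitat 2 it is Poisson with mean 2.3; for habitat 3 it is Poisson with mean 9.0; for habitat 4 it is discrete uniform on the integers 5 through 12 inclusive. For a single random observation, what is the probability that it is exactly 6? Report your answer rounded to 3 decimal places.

0.083

Conditional on each habitat, P(X = 6): 1: 0.0934303; 2: 0.0206138; 3: 0.0910903; 4: 0.125.
By total probability, P(X = 6) = 0.25·0.0934303 + 0.25·0.0206138 + 0.25·0.0910903 + 0.25·0.125 = 0.0825336.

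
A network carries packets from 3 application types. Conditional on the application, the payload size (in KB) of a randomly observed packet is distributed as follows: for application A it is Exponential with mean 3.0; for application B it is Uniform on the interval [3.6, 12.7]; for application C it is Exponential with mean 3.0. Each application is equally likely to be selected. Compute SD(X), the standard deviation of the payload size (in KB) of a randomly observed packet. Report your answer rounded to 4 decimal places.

3.7675

Per component, A: μ=3, E[X²]=18; B: μ=8.15, E[X²]=73.3233; C: μ=3, E[X²]=18.
E[X] = 0.333333·3 + 0.333333·8.15 + 0.333333·3 = 4.71667.
E[X²] = 0.333333·18 + 0.333333·73.3233 + 0.333333·18 = 36.4411.
Var(X) = E[X²] − (E[X])² = 36.4411 − 22.2469 = 14.1942.
SD(X) = √14.1942 = 3.76751.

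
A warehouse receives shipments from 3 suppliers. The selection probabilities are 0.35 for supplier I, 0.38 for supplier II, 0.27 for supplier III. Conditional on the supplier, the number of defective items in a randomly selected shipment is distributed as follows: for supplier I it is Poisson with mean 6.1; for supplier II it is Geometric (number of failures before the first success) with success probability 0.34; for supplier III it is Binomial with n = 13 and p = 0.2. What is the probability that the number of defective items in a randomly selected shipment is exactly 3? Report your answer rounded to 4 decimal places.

Conditional on each supplier, P(X = 3): I: 0.0848481; II: 0.0977486; III: 0.245672.
By total probability, P(X = 3) = 0.35·0.0848481 + 0.38·0.0977486 + 0.27·0.245672 = 0.133173.

0.1332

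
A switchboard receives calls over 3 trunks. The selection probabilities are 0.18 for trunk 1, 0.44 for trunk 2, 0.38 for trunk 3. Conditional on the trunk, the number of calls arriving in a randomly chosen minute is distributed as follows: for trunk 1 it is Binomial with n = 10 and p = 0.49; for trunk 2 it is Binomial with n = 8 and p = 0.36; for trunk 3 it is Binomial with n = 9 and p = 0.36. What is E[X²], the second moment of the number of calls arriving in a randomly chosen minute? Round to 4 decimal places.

14.0092

For each component E[X²] = Var + (mean)², giving 1: 26.509; 2: 10.1376; 3: 12.5712.
Overall E[X²] = 0.18·26.509 + 0.44·10.1376 + 0.38·12.5712 = 14.0092.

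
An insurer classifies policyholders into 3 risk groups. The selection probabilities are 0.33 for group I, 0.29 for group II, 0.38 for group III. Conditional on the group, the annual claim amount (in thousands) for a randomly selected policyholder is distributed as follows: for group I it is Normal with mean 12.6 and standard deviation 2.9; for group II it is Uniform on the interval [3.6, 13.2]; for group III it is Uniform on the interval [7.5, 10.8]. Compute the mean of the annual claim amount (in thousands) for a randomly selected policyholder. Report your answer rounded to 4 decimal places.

10.0710

Component means — I: 12.6; II: 8.4; III: 9.15.
E[X] = 0.33·12.6 + 0.29·8.4 + 0.38·9.15 = 10.071.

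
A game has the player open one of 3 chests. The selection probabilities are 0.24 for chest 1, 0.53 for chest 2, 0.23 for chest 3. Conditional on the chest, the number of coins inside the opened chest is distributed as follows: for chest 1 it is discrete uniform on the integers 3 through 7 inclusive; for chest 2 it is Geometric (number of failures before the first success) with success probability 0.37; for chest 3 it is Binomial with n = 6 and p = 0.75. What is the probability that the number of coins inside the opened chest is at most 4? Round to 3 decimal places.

0.681

Conditional on each chest, P(X ≤ 4): 1: 0.4; 2: 0.900756; 3: 0.466064.
By total probability, P(X ≤ 4) = 0.24·0.4 + 0.53·0.900756 + 0.23·0.466064 = 0.680596.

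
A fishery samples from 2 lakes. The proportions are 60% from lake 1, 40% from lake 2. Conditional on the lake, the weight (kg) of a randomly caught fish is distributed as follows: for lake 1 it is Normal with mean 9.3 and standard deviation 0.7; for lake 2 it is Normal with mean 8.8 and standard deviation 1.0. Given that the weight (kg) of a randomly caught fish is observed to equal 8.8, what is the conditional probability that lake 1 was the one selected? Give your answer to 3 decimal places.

Likelihoods f(8.8 | ·): 1: 0.441593; 2: 0.398942.
Posterior ∝ prior × likelihood. Numerator for 1: 0.6·0.441593 = 0.264956.
Normalizing constant: 0.6·0.441593 + 0.4·0.398942 = 0.424533.
P(1 | observation) = 0.264956 / 0.424533 = 0.624112.

0.624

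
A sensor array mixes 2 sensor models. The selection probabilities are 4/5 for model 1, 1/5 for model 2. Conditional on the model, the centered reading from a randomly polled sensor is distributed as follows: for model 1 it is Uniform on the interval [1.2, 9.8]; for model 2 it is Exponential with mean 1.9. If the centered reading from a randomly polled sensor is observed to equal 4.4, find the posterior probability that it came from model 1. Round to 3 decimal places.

Likelihoods f(4.4 | ·): 1: 0.116279; 2: 0.0519412.
Posterior ∝ prior × likelihood. Numerator for 1: 0.8·0.116279 = 0.0930233.
Normalizing constant: 0.8·0.116279 + 0.2·0.0519412 = 0.103411.
P(1 | observation) = 0.0930233 / 0.103411 = 0.899545.

0.900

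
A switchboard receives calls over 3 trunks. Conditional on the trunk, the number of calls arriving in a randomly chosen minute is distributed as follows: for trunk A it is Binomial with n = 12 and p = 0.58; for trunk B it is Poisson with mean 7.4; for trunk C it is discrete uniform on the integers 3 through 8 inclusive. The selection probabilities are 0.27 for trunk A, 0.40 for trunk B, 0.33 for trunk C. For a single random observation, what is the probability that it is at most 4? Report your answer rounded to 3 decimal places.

0.186

Conditional on each trunk, P(X ≤ 4): A: 0.0760168; B: 0.139525; C: 0.333333.
By total probability, P(X ≤ 4) = 0.27·0.0760168 + 0.4·0.139525 + 0.33·0.333333 = 0.186335.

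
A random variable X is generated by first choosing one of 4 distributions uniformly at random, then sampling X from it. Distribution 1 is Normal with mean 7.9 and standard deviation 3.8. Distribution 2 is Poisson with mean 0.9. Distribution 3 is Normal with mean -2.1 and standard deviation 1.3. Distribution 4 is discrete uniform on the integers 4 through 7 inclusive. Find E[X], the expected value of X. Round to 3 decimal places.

Component means — 1: 7.9; 2: 0.9; 3: -2.1; 4: 5.5.
E[X] = 0.25·7.9 + 0.25·0.9 + 0.25·-2.1 + 0.25·5.5 = 3.05.

3.050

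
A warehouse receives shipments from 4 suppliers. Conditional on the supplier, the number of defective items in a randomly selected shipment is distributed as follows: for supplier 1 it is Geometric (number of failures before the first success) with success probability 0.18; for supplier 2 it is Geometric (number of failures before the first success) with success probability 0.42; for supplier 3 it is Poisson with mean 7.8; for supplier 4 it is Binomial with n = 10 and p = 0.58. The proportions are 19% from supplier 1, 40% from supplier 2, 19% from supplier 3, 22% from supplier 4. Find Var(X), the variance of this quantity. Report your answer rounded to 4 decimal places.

14.3696

Per component, 1: μ=4.55556, E[X²]=46.0617; 2: μ=1.38095, E[X²]=5.19501; 3: μ=7.8, E[X²]=68.64; 4: μ=5.8, E[X²]=36.076.
E[X] = 0.19·4.55556 + 0.4·1.38095 + 0.19·7.8 + 0.22·5.8 = 4.17594.
E[X²] = 0.19·46.0617 + 0.4·5.19501 + 0.19·68.64 + 0.22·36.076 = 31.8081.
Var(X) = E[X²] − (E[X])² = 31.8081 − 17.4384 = 14.3696.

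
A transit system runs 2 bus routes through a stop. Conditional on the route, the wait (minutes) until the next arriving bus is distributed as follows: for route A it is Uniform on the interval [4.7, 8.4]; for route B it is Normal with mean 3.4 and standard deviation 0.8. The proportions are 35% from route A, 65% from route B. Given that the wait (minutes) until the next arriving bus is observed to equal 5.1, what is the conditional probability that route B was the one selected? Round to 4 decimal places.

Likelihoods f(5.1 | ·): A: 0.27027; B: 0.0521512.
Posterior ∝ prior × likelihood. Numerator for B: 0.65·0.0521512 = 0.0338983.
Normalizing constant: 0.35·0.27027 + 0.65·0.0521512 = 0.128493.
P(B | observation) = 0.0338983 / 0.128493 = 0.263815.

0.2638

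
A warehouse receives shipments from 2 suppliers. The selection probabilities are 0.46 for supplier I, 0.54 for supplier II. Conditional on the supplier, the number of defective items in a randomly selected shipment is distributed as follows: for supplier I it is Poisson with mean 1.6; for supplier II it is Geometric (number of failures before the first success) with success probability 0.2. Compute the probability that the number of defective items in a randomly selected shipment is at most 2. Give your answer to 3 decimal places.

0.624

Conditional on each supplier, P(X ≤ 2): I: 0.783358; II: 0.488.
By total probability, P(X ≤ 2) = 0.46·0.783358 + 0.54·0.488 = 0.623865.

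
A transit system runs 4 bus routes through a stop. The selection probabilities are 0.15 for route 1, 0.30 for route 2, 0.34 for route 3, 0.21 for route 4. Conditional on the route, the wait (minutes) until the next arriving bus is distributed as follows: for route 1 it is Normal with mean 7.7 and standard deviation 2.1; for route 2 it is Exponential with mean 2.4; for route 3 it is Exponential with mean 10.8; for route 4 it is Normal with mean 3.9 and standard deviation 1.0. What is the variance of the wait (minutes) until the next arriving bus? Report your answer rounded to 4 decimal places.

55.2043

Per component, 1: μ=7.7, E[X²]=63.7; 2: μ=2.4, E[X²]=11.52; 3: μ=10.8, E[X²]=233.28; 4: μ=3.9, E[X²]=16.21.
E[X] = 0.15·7.7 + 0.3·2.4 + 0.34·10.8 + 0.21·3.9 = 6.366.
E[X²] = 0.15·63.7 + 0.3·11.52 + 0.34·233.28 + 0.21·16.21 = 95.7303.
Var(X) = E[X²] − (E[X])² = 95.7303 − 40.526 = 55.2043.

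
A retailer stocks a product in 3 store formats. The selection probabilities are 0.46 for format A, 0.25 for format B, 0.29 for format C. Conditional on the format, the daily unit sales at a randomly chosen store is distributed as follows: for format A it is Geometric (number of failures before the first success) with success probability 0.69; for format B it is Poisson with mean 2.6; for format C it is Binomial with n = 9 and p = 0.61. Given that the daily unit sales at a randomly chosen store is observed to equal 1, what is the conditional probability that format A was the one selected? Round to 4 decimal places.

Likelihoods P(X=1 | ·): A: 0.2139; B: 0.193111; C: 0.00293825.
Posterior ∝ prior × likelihood. Numerator for A: 0.46·0.2139 = 0.098394.
Normalizing constant: 0.46·0.2139 + 0.25·0.193111 + 0.29·0.00293825 = 0.147524.
P(A | observation) = 0.098394 / 0.147524 = 0.66697.

0.6670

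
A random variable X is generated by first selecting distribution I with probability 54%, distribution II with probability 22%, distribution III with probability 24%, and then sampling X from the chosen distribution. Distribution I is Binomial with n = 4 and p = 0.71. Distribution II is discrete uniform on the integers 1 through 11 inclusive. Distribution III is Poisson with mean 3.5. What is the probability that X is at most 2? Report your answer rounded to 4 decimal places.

Conditional on each component, P(X ≤ 2): I: 0.330706; II: 0.181818; III: 0.320847.
By total probability, P(X ≤ 2) = 0.54·0.330706 + 0.22·0.181818 + 0.24·0.320847 = 0.295585.

0.2956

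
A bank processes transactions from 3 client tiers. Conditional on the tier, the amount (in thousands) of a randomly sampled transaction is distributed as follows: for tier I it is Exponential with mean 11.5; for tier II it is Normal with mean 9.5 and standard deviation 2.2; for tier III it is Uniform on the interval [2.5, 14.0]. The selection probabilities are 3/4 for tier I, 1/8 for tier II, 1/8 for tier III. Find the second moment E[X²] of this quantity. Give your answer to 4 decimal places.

220.1467

For each component E[X²] = Var + (mean)², giving I: 264.5; II: 95.09; III: 79.0833.
Overall E[X²] = 0.75·264.5 + 0.125·95.09 + 0.125·79.0833 = 220.147.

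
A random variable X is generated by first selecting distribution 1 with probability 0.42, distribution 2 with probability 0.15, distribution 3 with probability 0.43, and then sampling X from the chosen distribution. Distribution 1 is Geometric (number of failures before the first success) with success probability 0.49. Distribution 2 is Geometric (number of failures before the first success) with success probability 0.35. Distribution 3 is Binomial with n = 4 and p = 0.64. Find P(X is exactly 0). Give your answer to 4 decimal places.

Conditional on each component, P(X = 0): 1: 0.49; 2: 0.35; 3: 0.0167962.
By total probability, P(X = 0) = 0.42·0.49 + 0.15·0.35 + 0.43·0.0167962 = 0.265522.

0.2655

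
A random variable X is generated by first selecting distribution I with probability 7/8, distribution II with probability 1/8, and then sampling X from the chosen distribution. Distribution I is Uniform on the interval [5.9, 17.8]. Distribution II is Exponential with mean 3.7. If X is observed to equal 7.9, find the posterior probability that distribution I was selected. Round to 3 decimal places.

Likelihoods f(7.9 | ·): I: 0.0840336; II: 0.0319537.
Posterior ∝ prior × likelihood. Numerator for I: 0.875·0.0840336 = 0.0735294.
Normalizing constant: 0.875·0.0840336 + 0.125·0.0319537 = 0.0775236.
P(I | observation) = 0.0735294 / 0.0775236 = 0.948478.

0.948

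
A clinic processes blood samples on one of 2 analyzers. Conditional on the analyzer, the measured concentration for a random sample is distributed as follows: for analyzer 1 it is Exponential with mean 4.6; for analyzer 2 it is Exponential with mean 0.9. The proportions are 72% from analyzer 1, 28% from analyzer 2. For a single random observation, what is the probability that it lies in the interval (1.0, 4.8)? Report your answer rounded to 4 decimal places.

Conditional on each analyzer, P(1.0 < X < 4.8): 1: 0.452388; 2: 0.324365.
By total probability, P(1.0 < X < 4.8) = 0.72·0.452388 + 0.28·0.324365 = 0.416541.

0.4165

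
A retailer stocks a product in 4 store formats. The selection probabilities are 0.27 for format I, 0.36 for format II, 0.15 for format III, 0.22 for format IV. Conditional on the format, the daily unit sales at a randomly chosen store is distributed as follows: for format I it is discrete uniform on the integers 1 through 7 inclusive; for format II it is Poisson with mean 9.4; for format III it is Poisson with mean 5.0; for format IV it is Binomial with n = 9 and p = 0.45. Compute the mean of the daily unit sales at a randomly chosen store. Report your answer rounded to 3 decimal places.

6.105

Component means — I: 4; II: 9.4; III: 5; IV: 4.05.
E[X] = 0.27·4 + 0.36·9.4 + 0.15·5 + 0.22·4.05 = 6.105.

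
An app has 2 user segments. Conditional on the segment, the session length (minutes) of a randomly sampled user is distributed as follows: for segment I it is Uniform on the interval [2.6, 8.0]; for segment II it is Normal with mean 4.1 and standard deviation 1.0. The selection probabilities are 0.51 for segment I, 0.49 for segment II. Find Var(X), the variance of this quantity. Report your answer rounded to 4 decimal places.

Per component, I: μ=5.3, E[X²]=30.52; II: μ=4.1, E[X²]=17.81.
E[X] = 0.51·5.3 + 0.49·4.1 = 4.712.
E[X²] = 0.51·30.52 + 0.49·17.81 = 24.2921.
Var(X) = E[X²] − (E[X])² = 24.2921 − 22.2029 = 2.08916.

2.0892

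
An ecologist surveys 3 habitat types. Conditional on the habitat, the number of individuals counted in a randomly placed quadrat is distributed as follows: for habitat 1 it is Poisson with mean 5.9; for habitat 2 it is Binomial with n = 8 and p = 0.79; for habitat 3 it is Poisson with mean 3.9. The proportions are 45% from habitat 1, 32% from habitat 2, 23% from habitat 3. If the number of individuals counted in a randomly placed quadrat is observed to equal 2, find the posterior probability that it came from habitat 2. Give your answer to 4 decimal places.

0.0084

Likelihoods P(X=2 | ·): 1: 0.04768; 2: 0.00149875; 3: 0.15394.
Posterior ∝ prior × likelihood. Numerator for 2: 0.32·0.00149875 = 0.000479599.
Normalizing constant: 0.45·0.04768 + 0.32·0.00149875 + 0.23·0.15394 = 0.0573418.
P(2 | observation) = 0.000479599 / 0.0573418 = 0.00836386.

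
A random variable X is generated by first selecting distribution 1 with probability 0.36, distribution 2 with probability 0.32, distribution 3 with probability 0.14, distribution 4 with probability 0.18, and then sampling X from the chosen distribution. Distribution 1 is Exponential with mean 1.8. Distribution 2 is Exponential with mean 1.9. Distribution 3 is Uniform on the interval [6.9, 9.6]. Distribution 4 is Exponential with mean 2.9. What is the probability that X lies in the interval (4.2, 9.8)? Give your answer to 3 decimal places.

Conditional on each component, P(4.2 < X < 9.8): 1: 0.0926517; 2: 0.103889; 3: 1; 4: 0.200904.
By total probability, P(4.2 < X < 9.8) = 0.36·0.0926517 + 0.32·0.103889 + 0.14·1 + 0.18·0.200904 = 0.242762.

0.243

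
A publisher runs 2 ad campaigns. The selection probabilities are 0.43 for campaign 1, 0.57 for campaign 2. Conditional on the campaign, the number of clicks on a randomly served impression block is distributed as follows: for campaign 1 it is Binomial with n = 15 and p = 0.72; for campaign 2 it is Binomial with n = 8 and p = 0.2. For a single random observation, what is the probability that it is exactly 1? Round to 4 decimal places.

0.1913

Conditional on each campaign, P(X = 1): 1: 1.96624e-07; 2: 0.335544.
By total probability, P(X = 1) = 0.43·1.96624e-07 + 0.57·0.335544 = 0.19126.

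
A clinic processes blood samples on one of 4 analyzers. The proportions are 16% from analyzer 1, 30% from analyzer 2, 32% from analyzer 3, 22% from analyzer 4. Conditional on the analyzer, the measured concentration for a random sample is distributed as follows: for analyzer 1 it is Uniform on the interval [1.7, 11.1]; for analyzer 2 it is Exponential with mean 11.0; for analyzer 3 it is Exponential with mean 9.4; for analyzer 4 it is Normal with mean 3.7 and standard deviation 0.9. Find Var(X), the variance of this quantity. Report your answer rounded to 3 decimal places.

73.715

Per component, 1: μ=6.4, E[X²]=48.3233; 2: μ=11, E[X²]=242; 3: μ=9.4, E[X²]=176.72; 4: μ=3.7, E[X²]=14.5.
E[X] = 0.16·6.4 + 0.3·11 + 0.32·9.4 + 0.22·3.7 = 8.146.
E[X²] = 0.16·48.3233 + 0.3·242 + 0.32·176.72 + 0.22·14.5 = 140.072.
Var(X) = E[X²] − (E[X])² = 140.072 − 66.3573 = 73.7148.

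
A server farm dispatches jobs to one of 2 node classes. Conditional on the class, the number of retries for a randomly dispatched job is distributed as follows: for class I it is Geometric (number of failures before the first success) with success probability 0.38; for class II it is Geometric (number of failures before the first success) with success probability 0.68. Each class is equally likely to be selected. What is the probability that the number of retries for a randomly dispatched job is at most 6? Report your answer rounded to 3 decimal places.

0.982

Conditional on each class, P(X ≤ 6): I: 0.964784; II: 0.999656.
By total probability, P(X ≤ 6) = 0.5·0.964784 + 0.5·0.999656 = 0.98222.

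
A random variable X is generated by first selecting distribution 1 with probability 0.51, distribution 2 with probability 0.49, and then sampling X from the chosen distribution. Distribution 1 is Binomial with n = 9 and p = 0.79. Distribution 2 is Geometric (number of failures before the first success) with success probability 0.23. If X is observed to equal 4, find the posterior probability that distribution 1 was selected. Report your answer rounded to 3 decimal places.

Likelihoods P(X=4 | ·): 1: 0.0200436; 2: 0.080852.
Posterior ∝ prior × likelihood. Numerator for 1: 0.51·0.0200436 = 0.0102222.
Normalizing constant: 0.51·0.0200436 + 0.49·0.080852 = 0.0498397.
P(1 | observation) = 0.0102222 / 0.0498397 = 0.205102.

0.205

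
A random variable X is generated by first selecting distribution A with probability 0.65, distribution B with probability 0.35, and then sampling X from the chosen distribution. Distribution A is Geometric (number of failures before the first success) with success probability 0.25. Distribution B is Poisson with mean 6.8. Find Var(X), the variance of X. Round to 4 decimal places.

Per component, A: μ=3, E[X²]=21; B: μ=6.8, E[X²]=53.04.
E[X] = 0.65·3 + 0.35·6.8 = 4.33.
E[X²] = 0.65·21 + 0.35·53.04 = 32.214.
Var(X) = E[X²] − (E[X])² = 32.214 − 18.7489 = 13.4651.

13.4651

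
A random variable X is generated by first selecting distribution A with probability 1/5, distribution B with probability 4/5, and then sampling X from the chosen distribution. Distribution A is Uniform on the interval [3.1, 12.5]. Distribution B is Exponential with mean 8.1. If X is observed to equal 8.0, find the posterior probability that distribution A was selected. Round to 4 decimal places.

0.3664

Likelihoods f(8.0 | ·): A: 0.106383; B: 0.0459814.
Posterior ∝ prior × likelihood. Numerator for A: 0.2·0.106383 = 0.0212766.
Normalizing constant: 0.2·0.106383 + 0.8·0.0459814 = 0.0580617.
P(A | observation) = 0.0212766 / 0.0580617 = 0.366448.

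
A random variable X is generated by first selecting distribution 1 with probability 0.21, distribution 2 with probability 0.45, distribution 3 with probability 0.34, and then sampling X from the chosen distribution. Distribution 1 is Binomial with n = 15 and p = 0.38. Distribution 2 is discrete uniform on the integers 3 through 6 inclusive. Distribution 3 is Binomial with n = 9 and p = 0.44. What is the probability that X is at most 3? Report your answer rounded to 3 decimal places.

Conditional on each component, P(X ≤ 3): 1: 0.118716; 2: 0.25; 3: 0.384769.
By total probability, P(X ≤ 3) = 0.21·0.118716 + 0.45·0.25 + 0.34·0.384769 = 0.268252.

0.268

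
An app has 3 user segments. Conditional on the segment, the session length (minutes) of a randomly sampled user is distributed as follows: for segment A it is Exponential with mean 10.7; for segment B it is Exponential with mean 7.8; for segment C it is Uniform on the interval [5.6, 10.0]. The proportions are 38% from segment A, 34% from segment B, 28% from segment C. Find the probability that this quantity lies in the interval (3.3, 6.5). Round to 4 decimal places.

0.2044

Conditional on each segment, P(3.3 < X < 6.5): A: 0.189889; B: 0.22043; C: 0.204545.
By total probability, P(3.3 < X < 6.5) = 0.38·0.189889 + 0.34·0.22043 + 0.28·0.204545 = 0.204377.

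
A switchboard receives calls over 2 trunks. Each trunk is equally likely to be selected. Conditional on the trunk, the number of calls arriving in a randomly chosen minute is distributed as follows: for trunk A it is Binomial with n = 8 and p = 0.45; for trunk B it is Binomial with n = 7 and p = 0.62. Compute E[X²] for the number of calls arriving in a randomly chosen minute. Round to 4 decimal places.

For each component E[X²] = Var + (mean)², giving A: 14.94; B: 20.4848.
Overall E[X²] = 0.5·14.94 + 0.5·20.4848 = 17.7124.

17.7124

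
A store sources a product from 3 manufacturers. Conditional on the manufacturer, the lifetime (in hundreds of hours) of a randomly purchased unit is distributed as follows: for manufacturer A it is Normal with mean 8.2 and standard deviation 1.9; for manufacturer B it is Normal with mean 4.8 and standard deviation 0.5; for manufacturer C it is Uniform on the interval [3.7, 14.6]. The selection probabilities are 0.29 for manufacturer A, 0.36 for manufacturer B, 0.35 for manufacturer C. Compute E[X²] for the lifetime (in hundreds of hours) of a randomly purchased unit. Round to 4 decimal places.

61.6991

For each component E[X²] = Var + (mean)², giving A: 70.85; B: 23.29; C: 93.6233.
Overall E[X²] = 0.29·70.85 + 0.36·23.29 + 0.35·93.6233 = 61.6991.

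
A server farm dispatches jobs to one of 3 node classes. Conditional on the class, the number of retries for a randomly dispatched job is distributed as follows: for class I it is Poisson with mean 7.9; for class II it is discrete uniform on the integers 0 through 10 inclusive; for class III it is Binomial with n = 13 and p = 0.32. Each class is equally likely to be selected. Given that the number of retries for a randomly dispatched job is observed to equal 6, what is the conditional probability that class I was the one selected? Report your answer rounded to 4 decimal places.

Likelihoods P(X=6 | ·): I: 0.125171; II: 0.0909091; III: 0.123874.
Posterior ∝ prior × likelihood. Numerator for I: 0.333333·0.125171 = 0.0417237.
Normalizing constant: 0.333333·0.125171 + 0.333333·0.0909091 + 0.333333·0.123874 = 0.113318.
P(I | observation) = 0.0417237 / 0.113318 = 0.3682.

0.3682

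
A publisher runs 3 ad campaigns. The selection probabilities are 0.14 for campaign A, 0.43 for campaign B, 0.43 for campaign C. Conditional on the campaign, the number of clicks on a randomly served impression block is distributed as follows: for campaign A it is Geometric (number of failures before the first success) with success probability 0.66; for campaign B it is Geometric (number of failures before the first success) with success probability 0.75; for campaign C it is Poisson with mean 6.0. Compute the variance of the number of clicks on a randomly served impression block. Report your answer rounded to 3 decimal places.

10.631

Per component, A: μ=0.515152, E[X²]=1.04591; B: μ=0.333333, E[X²]=0.555556; C: μ=6, E[X²]=42.
E[X] = 0.14·0.515152 + 0.43·0.333333 + 0.43·6 = 2.79545.
E[X²] = 0.14·1.04591 + 0.43·0.555556 + 0.43·42 = 18.4453.
Var(X) = E[X²] − (E[X])² = 18.4453 − 7.81457 = 10.6308.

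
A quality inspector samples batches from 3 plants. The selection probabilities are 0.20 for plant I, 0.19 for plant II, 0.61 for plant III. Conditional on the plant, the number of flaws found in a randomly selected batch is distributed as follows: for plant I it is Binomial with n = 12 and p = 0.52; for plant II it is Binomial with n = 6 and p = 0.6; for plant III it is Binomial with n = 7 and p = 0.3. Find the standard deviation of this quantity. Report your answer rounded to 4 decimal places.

2.0943

Per component, I: μ=6.24, E[X²]=41.9328; II: μ=3.6, E[X²]=14.4; III: μ=2.1, E[X²]=5.88.
E[X] = 0.2·6.24 + 0.19·3.6 + 0.61·2.1 = 3.213.
E[X²] = 0.2·41.9328 + 0.19·14.4 + 0.61·5.88 = 14.7094.
Var(X) = E[X²] − (E[X])² = 14.7094 − 10.3234 = 4.38599.
SD(X) = √4.38599 = 2.09428.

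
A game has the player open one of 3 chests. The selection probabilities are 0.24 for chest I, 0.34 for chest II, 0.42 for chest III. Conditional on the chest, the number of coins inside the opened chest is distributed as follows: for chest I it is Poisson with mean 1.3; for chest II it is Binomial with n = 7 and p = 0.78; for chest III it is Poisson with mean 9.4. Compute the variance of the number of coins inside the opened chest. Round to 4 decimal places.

Per component, I: μ=1.3, E[X²]=2.99; II: μ=5.46, E[X²]=31.0128; III: μ=9.4, E[X²]=97.76.
E[X] = 0.24·1.3 + 0.34·5.46 + 0.42·9.4 = 6.1164.
E[X²] = 0.24·2.99 + 0.34·31.0128 + 0.42·97.76 = 52.3212.
Var(X) = E[X²] − (E[X])² = 52.3212 − 37.4103 = 14.9108.

14.9108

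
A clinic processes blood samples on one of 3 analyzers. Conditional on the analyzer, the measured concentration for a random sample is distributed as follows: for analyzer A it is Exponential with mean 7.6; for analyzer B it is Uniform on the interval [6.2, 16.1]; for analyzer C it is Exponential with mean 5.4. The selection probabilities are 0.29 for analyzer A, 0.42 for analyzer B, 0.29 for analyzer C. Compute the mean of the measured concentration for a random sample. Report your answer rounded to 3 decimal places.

8.453

Component means — A: 7.6; B: 11.15; C: 5.4.
E[X] = 0.29·7.6 + 0.42·11.15 + 0.29·5.4 = 8.453.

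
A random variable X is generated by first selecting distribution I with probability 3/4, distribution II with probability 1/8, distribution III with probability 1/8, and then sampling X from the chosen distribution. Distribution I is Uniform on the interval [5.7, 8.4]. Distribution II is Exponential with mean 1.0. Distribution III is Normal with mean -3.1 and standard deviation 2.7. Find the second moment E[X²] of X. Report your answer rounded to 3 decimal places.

40.095

For each component E[X²] = Var + (mean)², giving I: 50.31; II: 2; III: 16.9.
Overall E[X²] = 0.75·50.31 + 0.125·2 + 0.125·16.9 = 40.095.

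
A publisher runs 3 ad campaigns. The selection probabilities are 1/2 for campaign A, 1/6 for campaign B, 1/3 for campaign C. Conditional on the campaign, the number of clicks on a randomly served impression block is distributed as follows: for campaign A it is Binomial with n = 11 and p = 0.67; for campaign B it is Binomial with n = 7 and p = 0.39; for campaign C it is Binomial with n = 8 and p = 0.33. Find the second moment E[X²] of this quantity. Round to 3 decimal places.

32.807

For each component E[X²] = Var + (mean)², giving A: 56.749; B: 9.1182; C: 8.7384.
Overall E[X²] = 0.5·56.749 + 0.166667·9.1182 + 0.333333·8.7384 = 32.807.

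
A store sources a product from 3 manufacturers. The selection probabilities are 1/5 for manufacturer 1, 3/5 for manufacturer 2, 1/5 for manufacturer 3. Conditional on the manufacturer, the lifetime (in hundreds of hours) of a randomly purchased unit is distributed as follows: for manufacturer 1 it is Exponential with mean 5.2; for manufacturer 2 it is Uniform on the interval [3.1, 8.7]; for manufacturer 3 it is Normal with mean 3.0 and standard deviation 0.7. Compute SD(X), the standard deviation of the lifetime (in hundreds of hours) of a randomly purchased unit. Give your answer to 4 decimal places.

Per component, 1: μ=5.2, E[X²]=54.08; 2: μ=5.9, E[X²]=37.4233; 3: μ=3, E[X²]=9.49.
E[X] = 0.2·5.2 + 0.6·5.9 + 0.2·3 = 5.18.
E[X²] = 0.2·54.08 + 0.6·37.4233 + 0.2·9.49 = 35.168.
Var(X) = E[X²] − (E[X])² = 35.168 − 26.8324 = 8.3356.
SD(X) = √8.3356 = 2.88714.

2.8871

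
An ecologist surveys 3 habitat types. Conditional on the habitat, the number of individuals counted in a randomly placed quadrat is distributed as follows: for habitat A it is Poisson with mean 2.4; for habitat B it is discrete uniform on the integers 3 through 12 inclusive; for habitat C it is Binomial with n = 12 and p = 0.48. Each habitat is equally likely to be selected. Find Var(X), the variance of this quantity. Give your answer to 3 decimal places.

9.029

Per component, A: μ=2.4, E[X²]=8.16; B: μ=7.5, E[X²]=64.5; C: μ=5.76, E[X²]=36.1728.
E[X] = 0.333333·2.4 + 0.333333·7.5 + 0.333333·5.76 = 5.22.
E[X²] = 0.333333·8.16 + 0.333333·64.5 + 0.333333·36.1728 = 36.2776.
Var(X) = E[X²] − (E[X])² = 36.2776 − 27.2484 = 9.0292.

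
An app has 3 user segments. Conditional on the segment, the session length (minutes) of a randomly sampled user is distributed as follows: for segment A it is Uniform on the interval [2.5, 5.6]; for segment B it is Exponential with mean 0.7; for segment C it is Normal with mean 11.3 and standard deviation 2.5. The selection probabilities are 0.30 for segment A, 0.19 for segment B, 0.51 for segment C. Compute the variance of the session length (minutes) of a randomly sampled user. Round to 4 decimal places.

Per component, A: μ=4.05, E[X²]=17.2033; B: μ=0.7, E[X²]=0.98; C: μ=11.3, E[X²]=133.94.
E[X] = 0.3·4.05 + 0.19·0.7 + 0.51·11.3 = 7.111.
E[X²] = 0.3·17.2033 + 0.19·0.98 + 0.51·133.94 = 73.6566.
Var(X) = E[X²] − (E[X])² = 73.6566 − 50.5663 = 23.0903.

23.0903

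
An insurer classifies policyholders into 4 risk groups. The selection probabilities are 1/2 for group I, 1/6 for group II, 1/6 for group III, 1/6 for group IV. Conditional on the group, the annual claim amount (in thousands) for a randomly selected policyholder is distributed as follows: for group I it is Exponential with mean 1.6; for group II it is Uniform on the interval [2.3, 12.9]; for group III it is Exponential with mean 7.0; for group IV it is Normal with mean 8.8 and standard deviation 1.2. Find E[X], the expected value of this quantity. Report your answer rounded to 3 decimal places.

Component means — I: 1.6; II: 7.6; III: 7; IV: 8.8.
E[X] = 0.5·1.6 + 0.166667·7.6 + 0.166667·7 + 0.166667·8.8 = 4.7.

4.700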